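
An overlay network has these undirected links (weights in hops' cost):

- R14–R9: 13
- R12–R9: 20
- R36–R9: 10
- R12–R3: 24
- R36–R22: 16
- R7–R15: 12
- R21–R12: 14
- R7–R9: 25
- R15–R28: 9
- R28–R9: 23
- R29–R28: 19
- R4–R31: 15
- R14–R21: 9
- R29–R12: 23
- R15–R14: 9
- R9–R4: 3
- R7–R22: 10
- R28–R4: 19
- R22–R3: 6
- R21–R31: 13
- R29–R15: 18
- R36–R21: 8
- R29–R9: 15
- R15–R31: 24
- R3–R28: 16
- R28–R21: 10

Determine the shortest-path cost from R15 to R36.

Running Dijkstra from R15:
R15: 0
R14: 9  (via R15)
R28: 9  (via R15)
R7: 12  (via R15)
R21: 18  (via R14)
R29: 18  (via R15)
R22: 22  (via R7)
R9: 22  (via R14)
R31: 24  (via R15)
R3: 25  (via R28)
R4: 25  (via R9)
R36: 26  (via R21)
Shortest route: R15–R14–R21–R36 = 26 hops' cost.

26 hops' cost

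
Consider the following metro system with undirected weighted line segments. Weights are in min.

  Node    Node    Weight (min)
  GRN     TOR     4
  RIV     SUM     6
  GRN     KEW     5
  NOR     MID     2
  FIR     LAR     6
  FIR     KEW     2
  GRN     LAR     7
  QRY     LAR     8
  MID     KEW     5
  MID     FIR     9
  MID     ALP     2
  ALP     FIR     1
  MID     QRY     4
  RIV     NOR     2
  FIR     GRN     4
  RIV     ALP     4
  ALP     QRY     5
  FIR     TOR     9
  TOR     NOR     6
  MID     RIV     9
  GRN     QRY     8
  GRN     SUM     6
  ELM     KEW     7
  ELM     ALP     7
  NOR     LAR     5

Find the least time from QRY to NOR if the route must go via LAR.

13 min

Shortest QRY→LAR: QRY → LAR = 8
Shortest LAR→NOR: LAR → NOR = 5
Total via LAR: 8 + 5 = 13 min.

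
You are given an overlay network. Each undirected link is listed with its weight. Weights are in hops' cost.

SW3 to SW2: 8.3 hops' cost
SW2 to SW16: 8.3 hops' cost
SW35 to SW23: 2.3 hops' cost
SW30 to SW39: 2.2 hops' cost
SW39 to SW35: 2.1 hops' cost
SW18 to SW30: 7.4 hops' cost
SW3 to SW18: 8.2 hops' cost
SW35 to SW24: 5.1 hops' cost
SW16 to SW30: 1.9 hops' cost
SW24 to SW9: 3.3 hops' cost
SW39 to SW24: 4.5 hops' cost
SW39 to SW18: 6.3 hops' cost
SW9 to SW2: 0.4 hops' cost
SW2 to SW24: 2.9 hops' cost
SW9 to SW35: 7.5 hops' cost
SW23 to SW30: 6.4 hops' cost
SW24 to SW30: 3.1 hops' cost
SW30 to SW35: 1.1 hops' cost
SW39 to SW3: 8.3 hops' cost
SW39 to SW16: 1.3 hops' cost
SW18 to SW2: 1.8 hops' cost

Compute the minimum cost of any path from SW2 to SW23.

9.4 hops' cost

Running Dijkstra from SW2:
SW2: 0
SW9: 0.4  (via SW2)
SW18: 1.8  (via SW2)
SW24: 2.9  (via SW2)
SW30: 6  (via SW24)
SW35: 7.1  (via SW30)
SW39: 7.4  (via SW24)
SW16: 7.9  (via SW30)
SW3: 8.3  (via SW2)
SW23: 9.4  (via SW35)
Shortest route: SW2 → SW24 → SW30 → SW35 → SW23 = 9.4 hops' cost.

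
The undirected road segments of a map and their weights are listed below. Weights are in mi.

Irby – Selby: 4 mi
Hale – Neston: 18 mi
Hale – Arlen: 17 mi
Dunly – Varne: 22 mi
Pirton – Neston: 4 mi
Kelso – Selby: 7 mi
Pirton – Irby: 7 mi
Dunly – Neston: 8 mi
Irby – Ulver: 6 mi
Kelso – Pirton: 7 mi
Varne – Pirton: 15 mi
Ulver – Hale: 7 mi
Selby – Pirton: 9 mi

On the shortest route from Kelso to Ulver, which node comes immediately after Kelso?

Selby

Enumerating some paths:
Kelso - Pirton - Selby - Irby - Ulver: 7+9+4+6 = 26
Kelso - Pirton - Irby - Ulver: 7+7+6 = 20
Kelso - Selby - Irby - Ulver: 7+4+6 = 17
Cheapest is Kelso - Selby - Irby - Ulver at 17 mi.
So from Kelso the first move is to Selby.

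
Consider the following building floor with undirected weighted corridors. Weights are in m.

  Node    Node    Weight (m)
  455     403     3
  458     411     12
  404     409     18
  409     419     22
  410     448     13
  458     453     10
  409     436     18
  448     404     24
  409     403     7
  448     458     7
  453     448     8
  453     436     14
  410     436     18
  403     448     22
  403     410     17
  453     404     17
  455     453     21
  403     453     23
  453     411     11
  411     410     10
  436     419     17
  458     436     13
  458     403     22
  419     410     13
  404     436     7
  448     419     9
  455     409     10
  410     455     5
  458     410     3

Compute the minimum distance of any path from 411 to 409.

Enumerating some paths:
411 → 458 → 410 → 455 → 403 → 409: 12+3+5+3+7 = 30
411 → 410 → 455 → 409: 10+5+10 = 25
Cheapest is 411 → 410 → 455 → 409 at 25 m.

25 m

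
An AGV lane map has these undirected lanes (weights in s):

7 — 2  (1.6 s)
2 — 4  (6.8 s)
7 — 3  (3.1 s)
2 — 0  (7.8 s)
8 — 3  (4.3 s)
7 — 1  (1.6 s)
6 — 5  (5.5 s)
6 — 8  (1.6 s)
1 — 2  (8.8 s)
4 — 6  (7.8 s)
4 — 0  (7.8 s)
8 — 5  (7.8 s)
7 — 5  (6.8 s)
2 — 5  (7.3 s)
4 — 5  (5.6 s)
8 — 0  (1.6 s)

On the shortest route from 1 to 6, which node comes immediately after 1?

7

Candidate routes:
1 → 7 → 3 → 8 → 6: 1.6+3.1+4.3+1.6 = 10.6
1 → 7 → 5 → 6: 1.6+6.8+5.5 = 13.9
1 → 7 → 2 → 0 → 8 → 6: 1.6+1.6+7.8+1.6+1.6 = 14.2
1 → 7 → 2 → 5 → 6: 1.6+1.6+7.3+5.5 = 16
The minimum is 10.6 s via 1 → 7 → 3 → 8 → 6.
So from 1 the first move is to 7.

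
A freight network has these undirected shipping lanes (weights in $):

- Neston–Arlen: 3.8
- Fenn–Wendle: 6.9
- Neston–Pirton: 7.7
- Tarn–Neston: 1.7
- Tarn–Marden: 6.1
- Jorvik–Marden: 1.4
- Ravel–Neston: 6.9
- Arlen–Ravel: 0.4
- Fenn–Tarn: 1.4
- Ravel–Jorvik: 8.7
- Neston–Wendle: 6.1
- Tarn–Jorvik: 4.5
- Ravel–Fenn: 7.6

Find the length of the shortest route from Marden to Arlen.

Enumerating some paths:
Marden - Jorvik - Tarn - Neston - Arlen: 1.4+4.5+1.7+3.8 = 11.4
Marden - Jorvik - Ravel - Arlen: 1.4+8.7+0.4 = 10.5
Cheapest is Marden - Jorvik - Ravel - Arlen at $10.5.

$10.5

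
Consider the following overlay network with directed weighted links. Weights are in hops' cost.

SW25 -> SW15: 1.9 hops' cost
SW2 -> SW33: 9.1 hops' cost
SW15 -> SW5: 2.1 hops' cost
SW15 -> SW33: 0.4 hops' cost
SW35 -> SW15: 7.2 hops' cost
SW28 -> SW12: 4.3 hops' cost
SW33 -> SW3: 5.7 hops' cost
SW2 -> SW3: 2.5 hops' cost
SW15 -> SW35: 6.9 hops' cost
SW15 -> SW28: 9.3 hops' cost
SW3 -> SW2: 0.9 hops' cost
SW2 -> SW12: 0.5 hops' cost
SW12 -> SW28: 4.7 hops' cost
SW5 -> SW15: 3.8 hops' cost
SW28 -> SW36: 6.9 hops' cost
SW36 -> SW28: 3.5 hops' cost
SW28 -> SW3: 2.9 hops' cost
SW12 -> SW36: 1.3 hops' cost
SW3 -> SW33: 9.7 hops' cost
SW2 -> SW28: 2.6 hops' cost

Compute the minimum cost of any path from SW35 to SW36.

Candidate routes:
SW35–SW15–SW28–SW12–SW36: 7.2+9.3+4.3+1.3 = 22.1
SW35–SW15–SW33–SW3–SW2–SW12–SW36: 7.2+0.4+5.7+0.9+0.5+1.3 = 16
SW35–SW15–SW28–SW3–SW2–SW12–SW36: 7.2+9.3+2.9+0.9+0.5+1.3 = 22.1
Cheapest is SW35–SW15–SW33–SW3–SW2–SW12–SW36 at 16 hops' cost.

16 hops' cost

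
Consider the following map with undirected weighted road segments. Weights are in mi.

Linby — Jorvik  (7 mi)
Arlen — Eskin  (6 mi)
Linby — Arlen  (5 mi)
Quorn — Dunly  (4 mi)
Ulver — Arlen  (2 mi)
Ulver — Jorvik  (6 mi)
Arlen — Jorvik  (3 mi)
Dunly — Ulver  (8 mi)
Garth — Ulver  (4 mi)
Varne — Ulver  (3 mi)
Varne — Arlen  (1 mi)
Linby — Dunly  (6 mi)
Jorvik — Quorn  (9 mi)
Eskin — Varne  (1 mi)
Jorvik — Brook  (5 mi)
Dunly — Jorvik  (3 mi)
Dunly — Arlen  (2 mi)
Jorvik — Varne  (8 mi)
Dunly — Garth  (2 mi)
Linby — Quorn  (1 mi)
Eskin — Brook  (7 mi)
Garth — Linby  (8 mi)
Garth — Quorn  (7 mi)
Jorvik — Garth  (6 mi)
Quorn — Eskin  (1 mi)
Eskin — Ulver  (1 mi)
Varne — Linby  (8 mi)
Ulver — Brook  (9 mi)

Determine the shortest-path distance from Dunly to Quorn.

4 mi

Candidate routes:
Dunly–Arlen–Ulver–Eskin–Quorn: 2+2+1+1 = 6
Dunly–Quorn: 4 = 4
Dunly–Linby–Quorn: 6+1 = 7
Dunly–Arlen–Varne–Eskin–Quorn: 2+1+1+1 = 5
The minimum is 4 mi via Dunly–Quorn.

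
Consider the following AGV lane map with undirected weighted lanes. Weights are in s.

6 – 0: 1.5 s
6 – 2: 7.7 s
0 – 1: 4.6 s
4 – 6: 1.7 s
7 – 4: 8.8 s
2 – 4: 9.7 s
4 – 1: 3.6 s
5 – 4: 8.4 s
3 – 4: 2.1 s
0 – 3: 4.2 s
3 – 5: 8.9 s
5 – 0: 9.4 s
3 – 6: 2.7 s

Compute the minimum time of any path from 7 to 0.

Shortest distances from 7:
7: 0
4: 8.8  (via 7)
6: 10.5  (via 4)
3: 10.9  (via 4)
0: 12  (via 6)
Shortest route: 7–4–6–0 = 12 s.

12 s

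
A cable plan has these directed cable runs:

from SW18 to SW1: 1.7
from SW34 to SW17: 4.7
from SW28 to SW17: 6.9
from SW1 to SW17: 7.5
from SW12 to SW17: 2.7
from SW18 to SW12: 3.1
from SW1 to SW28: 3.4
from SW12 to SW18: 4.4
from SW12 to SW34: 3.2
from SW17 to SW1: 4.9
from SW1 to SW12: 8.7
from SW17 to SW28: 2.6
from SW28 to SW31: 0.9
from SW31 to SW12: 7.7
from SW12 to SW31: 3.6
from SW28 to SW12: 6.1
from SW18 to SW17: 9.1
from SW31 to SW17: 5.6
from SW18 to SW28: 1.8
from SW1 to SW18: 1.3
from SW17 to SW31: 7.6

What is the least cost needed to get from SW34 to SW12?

13.4

Candidate routes:
SW34–SW17–SW1–SW18–SW12: 4.7+4.9+1.3+3.1 = 14
SW34–SW17–SW28–SW12: 4.7+2.6+6.1 = 13.4
Cheapest is SW34–SW17–SW28–SW12 at 13.4.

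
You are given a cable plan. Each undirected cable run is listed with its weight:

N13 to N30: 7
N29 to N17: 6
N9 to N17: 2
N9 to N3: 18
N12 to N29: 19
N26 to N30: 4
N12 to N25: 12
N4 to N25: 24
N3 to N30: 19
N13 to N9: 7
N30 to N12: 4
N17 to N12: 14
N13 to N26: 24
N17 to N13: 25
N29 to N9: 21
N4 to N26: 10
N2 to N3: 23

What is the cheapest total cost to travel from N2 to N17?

43

Settle nodes by increasing distance from N2:
N2: 0
N3: 23  (via N2)
N9: 41  (via N3)
N30: 42  (via N3)
N17: 43  (via N9)
Shortest route: N2 → N3 → N9 → N17 = 43.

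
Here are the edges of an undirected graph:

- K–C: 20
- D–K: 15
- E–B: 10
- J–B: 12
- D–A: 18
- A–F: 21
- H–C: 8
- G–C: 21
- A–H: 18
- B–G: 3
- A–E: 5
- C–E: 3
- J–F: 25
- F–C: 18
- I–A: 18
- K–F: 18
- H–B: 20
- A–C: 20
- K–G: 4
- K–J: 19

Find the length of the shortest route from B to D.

Shortest distances from B:
B: 0
G: 3  (via B)
K: 7  (via G)
E: 10  (via B)
J: 12  (via B)
C: 13  (via E)
A: 15  (via E)
H: 20  (via B)
D: 22  (via K)
Shortest route: B–G–K–D = 22.

22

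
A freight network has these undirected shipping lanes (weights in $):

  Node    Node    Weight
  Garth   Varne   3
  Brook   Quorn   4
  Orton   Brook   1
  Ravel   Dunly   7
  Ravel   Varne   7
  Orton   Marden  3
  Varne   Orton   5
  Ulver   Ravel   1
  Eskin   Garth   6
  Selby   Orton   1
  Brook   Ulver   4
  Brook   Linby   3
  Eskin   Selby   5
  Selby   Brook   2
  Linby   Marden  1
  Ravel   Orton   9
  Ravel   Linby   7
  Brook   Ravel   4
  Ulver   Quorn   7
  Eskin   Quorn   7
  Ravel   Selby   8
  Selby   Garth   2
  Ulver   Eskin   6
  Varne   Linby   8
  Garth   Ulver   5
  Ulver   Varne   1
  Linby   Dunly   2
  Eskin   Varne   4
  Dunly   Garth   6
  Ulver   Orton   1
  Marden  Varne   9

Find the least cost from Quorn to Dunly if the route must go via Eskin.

Shortest Quorn→Eskin: Quorn → Eskin = 7
Shortest Eskin→Dunly: Eskin → Garth → Dunly = 12
Total via Eskin: 7 + 12 = $19.

$19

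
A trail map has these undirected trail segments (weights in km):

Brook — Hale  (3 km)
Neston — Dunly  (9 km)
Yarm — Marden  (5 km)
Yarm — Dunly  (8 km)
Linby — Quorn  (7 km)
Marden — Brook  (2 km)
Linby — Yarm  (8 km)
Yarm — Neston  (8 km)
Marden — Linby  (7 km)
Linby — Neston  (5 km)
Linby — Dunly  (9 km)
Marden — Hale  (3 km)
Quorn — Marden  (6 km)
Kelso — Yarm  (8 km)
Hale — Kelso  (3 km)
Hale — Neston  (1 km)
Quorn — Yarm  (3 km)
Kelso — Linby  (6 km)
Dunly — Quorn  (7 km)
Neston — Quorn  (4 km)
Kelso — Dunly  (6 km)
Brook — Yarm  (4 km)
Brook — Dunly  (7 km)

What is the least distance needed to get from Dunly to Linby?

9 km

Enumerating some paths:
Dunly - Linby: 9 = 9
Dunly - Quorn - Linby: 7+7 = 14
Dunly - Kelso - Linby: 6+6 = 12
The minimum is 9 km via Dunly - Linby.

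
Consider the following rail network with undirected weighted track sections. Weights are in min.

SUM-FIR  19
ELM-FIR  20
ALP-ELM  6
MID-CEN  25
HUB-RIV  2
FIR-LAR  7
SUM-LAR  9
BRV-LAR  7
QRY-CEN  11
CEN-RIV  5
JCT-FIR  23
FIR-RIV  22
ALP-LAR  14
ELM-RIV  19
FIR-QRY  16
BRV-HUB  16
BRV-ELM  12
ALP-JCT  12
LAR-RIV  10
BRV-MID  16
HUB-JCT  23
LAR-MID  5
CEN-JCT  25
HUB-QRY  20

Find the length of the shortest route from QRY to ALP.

Shortest distances from QRY:
QRY: 0
CEN: 11  (via QRY)
RIV: 16  (via CEN)
FIR: 16  (via QRY)
HUB: 18  (via RIV)
LAR: 23  (via FIR)
MID: 28  (via LAR)
BRV: 30  (via LAR)
SUM: 32  (via LAR)
ELM: 35  (via RIV)
JCT: 36  (via CEN)
ALP: 37  (via LAR)
Shortest route: QRY → FIR → LAR → ALP = 37 min.

37 min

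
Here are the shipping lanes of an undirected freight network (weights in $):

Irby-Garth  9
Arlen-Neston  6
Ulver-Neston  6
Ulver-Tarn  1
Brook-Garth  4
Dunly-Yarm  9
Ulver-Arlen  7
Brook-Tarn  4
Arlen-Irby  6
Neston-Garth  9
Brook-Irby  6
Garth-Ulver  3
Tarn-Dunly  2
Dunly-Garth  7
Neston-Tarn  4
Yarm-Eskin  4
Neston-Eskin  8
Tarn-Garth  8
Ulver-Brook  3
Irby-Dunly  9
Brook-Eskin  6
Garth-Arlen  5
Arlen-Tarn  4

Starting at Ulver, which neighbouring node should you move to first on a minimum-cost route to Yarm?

Tarn

Candidate routes:
Ulver–Tarn–Dunly–Yarm: 1+2+9 = 12
Ulver–Brook–Eskin–Yarm: 3+6+4 = 13
Ulver–Tarn–Brook–Eskin–Yarm: 1+4+6+4 = 15
Cheapest is Ulver–Tarn–Dunly–Yarm at $12.
So from Ulver the first move is to Tarn.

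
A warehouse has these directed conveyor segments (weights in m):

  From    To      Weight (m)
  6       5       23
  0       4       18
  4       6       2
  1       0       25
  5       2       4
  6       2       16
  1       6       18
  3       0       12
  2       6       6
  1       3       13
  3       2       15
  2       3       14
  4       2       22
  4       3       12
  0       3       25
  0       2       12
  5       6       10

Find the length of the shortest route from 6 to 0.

42 m

Settle nodes by increasing distance from 6:
6: 0
2: 16  (via 6)
5: 23  (via 6)
3: 30  (via 2)
0: 42  (via 3)
Shortest route: 6–2–3–0 = 42 m.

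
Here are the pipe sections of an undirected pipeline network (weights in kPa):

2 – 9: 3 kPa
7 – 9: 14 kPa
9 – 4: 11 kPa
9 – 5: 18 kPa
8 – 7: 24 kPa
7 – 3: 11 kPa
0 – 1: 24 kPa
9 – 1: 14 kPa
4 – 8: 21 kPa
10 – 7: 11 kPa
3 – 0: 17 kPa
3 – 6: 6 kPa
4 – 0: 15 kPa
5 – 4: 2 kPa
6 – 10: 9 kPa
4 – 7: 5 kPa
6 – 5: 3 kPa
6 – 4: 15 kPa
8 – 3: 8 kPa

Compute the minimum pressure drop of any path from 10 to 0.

29 kPa

Enumerating some paths:
10 → 7 → 4 → 0: 11+5+15 = 31
10 → 6 → 5 → 4 → 0: 9+3+2+15 = 29
10 → 6 → 3 → 0: 9+6+17 = 32
Cheapest is 10 → 6 → 5 → 4 → 0 at 29 kPa.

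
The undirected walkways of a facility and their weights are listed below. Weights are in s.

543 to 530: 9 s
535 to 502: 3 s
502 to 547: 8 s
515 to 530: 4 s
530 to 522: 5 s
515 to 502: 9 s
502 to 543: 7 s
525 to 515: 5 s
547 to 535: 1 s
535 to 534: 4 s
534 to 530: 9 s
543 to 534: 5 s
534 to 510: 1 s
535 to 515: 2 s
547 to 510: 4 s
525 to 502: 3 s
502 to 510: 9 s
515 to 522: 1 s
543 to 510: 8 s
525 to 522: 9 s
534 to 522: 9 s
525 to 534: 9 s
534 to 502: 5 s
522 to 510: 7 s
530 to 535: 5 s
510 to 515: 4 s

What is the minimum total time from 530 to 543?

9 s

Compare a few routes:
530 → 515 → 510 → 534 → 543: 4+4+1+5 = 14
530 → 543: 9 = 9
Cheapest is 530 → 543 at 9 s.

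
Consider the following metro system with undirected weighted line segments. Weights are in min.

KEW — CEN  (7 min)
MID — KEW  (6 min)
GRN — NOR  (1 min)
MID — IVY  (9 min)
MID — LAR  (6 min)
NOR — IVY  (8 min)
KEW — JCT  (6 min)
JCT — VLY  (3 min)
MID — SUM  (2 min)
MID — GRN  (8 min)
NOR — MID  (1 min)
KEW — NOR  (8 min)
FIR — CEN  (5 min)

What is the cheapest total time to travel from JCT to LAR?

Shortest distances from JCT:
JCT: 0
VLY: 3  (via JCT)
KEW: 6  (via JCT)
MID: 12  (via KEW)
NOR: 13  (via MID)
CEN: 13  (via KEW)
GRN: 14  (via NOR)
SUM: 14  (via MID)
FIR: 18  (via CEN)
LAR: 18  (via MID)
Shortest route: JCT–KEW–MID–LAR = 18 min.

18 min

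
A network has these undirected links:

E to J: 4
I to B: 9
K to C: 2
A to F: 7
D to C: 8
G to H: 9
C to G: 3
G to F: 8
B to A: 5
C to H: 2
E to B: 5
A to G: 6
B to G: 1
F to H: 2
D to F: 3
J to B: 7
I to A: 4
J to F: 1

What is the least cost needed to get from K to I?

Running Dijkstra from K:
K: 0
C: 2  (via K)
H: 4  (via C)
G: 5  (via C)
B: 6  (via G)
F: 6  (via H)
J: 7  (via F)
D: 9  (via F)
A: 11  (via G)
E: 11  (via B)
I: 15  (via B)
Shortest route: K–C–G–B–I = 15.

15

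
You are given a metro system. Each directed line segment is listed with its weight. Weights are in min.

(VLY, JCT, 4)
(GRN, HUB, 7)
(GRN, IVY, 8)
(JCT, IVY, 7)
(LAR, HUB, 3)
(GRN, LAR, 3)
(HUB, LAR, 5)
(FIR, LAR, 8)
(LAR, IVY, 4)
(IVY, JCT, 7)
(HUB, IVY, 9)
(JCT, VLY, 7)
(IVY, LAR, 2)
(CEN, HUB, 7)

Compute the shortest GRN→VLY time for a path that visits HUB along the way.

Shortest GRN→HUB: GRN–LAR–HUB = 6
Best HUB to VLY: HUB–IVY–JCT–VLY costing 23
Total via HUB: 6 + 23 = 29 min.

29 min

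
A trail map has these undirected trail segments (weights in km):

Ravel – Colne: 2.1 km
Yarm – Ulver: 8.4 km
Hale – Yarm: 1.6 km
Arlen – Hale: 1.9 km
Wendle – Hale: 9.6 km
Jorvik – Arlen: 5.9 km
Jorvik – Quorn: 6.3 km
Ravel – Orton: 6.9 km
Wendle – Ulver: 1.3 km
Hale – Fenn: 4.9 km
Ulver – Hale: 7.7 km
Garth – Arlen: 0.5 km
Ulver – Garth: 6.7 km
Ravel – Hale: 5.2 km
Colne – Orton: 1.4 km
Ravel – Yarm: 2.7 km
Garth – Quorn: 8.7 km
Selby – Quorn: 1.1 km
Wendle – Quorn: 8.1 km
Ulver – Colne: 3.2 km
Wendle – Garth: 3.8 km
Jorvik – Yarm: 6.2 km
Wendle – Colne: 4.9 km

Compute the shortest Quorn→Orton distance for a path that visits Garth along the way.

18.4 km

Best Quorn to Garth: Quorn → Garth costing 8.7
Shortest Garth→Orton: Garth → Wendle → Ulver → Colne → Orton = 9.7
Total via Garth: 8.7 + 9.7 = 18.4 km.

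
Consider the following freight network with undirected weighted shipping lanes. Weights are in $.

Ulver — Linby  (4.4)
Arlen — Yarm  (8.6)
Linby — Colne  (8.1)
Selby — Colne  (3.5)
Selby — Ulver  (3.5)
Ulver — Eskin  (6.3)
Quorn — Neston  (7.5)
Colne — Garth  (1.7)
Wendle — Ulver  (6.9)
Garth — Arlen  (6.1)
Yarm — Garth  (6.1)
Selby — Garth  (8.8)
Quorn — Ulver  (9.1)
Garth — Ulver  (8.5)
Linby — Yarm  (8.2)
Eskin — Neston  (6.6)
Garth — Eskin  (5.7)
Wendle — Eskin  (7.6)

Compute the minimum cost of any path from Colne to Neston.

$14

Running Dijkstra from Colne:
Colne: 0
Garth: 1.7  (via Colne)
Selby: 3.5  (via Colne)
Ulver: 7  (via Selby)
Eskin: 7.4  (via Garth)
Yarm: 7.8  (via Garth)
Arlen: 7.8  (via Garth)
Linby: 8.1  (via Colne)
Wendle: 13.9  (via Ulver)
Neston: 14  (via Eskin)
Shortest route: Colne → Garth → Eskin → Neston = $14.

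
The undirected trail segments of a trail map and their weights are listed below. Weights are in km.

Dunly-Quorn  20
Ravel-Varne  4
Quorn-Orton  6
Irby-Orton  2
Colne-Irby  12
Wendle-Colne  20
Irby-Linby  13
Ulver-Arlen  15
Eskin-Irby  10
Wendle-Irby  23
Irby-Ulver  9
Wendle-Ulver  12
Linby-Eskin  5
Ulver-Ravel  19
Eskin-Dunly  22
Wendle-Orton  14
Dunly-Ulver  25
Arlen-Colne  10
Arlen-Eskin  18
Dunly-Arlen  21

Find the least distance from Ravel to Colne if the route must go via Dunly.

75 km

Shortest Ravel→Dunly: Ravel–Ulver–Dunly = 44
Best Dunly to Colne: Dunly–Arlen–Colne costing 31
Total via Dunly: 44 + 31 = 75 km.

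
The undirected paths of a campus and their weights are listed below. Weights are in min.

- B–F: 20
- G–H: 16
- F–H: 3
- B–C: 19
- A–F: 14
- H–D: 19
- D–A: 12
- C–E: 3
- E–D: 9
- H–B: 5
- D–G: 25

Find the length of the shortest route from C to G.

37 min

Compare a few routes:
C–E–D–G: 3+9+25 = 37
C–B–H–G: 19+5+16 = 40
Cheapest is C–E–D–G at 37 min.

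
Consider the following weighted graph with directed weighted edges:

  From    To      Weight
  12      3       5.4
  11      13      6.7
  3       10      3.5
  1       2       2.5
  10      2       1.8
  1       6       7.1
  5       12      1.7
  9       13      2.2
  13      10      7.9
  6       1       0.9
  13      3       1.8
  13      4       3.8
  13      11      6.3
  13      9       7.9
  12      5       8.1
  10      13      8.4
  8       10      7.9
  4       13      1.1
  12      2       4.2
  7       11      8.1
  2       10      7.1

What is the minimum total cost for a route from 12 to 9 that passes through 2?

Best 12 to 2: 12 → 2 costing 4.2
Shortest 2→9: 2 → 10 → 13 → 9 = 23.4
Total via 2: 4.2 + 23.4 = 27.6.

27.6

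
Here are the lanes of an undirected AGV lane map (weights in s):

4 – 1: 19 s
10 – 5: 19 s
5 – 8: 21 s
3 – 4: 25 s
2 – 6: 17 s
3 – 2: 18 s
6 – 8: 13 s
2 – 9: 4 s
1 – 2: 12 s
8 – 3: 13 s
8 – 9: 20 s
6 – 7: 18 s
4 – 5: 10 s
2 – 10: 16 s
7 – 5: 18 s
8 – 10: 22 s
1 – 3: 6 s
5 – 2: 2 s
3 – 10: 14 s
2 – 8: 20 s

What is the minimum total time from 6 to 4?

29 s

Enumerating some paths:
6 - 7 - 5 - 4: 18+18+10 = 46
6 - 2 - 5 - 4: 17+2+10 = 29
6 - 8 - 5 - 4: 13+21+10 = 44
6 - 8 - 2 - 5 - 4: 13+20+2+10 = 45
The minimum is 29 s via 6 - 2 - 5 - 4.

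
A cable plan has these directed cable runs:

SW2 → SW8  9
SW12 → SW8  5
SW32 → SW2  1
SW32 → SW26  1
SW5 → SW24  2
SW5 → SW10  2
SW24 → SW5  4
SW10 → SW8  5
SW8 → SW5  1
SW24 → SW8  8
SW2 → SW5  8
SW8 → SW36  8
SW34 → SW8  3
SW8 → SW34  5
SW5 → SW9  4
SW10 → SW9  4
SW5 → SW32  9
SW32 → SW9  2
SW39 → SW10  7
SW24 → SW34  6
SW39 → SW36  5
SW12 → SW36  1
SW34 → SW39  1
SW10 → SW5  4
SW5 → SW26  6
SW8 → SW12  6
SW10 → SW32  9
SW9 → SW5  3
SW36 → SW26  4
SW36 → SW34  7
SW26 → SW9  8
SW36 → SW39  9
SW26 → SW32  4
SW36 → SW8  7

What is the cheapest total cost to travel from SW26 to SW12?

Shortest distances from SW26:
SW26: 0
SW32: 4  (via SW26)
SW2: 5  (via SW32)
SW9: 6  (via SW32)
SW5: 9  (via SW9)
SW24: 11  (via SW5)
SW10: 11  (via SW5)
SW8: 14  (via SW2)
SW34: 17  (via SW24)
SW39: 18  (via SW34)
SW12: 20  (via SW8)
Shortest route: SW26–SW32–SW2–SW8–SW12 = 20.

20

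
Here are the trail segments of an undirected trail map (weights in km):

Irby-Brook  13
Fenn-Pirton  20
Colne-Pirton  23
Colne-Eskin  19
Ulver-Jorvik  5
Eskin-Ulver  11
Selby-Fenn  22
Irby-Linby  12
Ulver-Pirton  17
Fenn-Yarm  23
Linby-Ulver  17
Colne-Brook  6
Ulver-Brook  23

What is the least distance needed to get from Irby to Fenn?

62 km

Compare a few routes:
Irby - Brook - Colne - Pirton - Fenn: 13+6+23+20 = 62
Irby - Linby - Ulver - Pirton - Fenn: 12+17+17+20 = 66
Cheapest is Irby - Brook - Colne - Pirton - Fenn at 62 km.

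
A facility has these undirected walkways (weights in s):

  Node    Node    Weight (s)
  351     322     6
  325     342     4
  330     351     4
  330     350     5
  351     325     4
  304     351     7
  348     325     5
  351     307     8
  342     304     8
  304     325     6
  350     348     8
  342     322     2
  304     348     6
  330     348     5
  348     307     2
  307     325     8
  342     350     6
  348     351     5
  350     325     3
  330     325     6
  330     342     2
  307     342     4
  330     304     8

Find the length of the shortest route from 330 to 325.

6 s

Compare a few routes:
330 → 325: 6 = 6
330 → 348 → 325: 5+5 = 10
330 → 351 → 325: 4+4 = 8
330 → 350 → 325: 5+3 = 8
Cheapest is 330 → 325 at 6 s.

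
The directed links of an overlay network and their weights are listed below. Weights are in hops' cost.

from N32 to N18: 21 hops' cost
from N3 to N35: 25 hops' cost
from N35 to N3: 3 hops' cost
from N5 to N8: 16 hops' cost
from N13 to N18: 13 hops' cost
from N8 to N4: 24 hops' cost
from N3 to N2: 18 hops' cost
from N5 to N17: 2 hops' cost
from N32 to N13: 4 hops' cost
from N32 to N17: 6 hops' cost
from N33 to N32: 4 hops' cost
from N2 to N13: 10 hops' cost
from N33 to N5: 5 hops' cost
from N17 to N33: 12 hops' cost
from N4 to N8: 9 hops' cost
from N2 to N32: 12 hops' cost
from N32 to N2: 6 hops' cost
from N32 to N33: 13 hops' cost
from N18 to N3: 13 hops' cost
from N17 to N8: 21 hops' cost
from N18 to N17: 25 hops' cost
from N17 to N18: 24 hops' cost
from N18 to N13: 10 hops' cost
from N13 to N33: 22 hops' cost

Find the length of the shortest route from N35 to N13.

31 hops' cost

Running Dijkstra from N35:
N35: 0
N3: 3  (via N35)
N2: 21  (via N3)
N13: 31  (via N2)
Shortest route: N35–N3–N2–N13 = 31 hops' cost.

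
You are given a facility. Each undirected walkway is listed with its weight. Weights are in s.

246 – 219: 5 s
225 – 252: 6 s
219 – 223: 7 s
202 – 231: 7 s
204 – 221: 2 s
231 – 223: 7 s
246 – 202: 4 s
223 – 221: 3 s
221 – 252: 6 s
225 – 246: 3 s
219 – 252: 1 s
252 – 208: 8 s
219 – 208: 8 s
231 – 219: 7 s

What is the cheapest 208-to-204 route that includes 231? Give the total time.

27 s

Best 208 to 231: 208–219–231 costing 15
Shortest 231→204: 231–223–221–204 = 12
Total via 231: 15 + 12 = 27 s.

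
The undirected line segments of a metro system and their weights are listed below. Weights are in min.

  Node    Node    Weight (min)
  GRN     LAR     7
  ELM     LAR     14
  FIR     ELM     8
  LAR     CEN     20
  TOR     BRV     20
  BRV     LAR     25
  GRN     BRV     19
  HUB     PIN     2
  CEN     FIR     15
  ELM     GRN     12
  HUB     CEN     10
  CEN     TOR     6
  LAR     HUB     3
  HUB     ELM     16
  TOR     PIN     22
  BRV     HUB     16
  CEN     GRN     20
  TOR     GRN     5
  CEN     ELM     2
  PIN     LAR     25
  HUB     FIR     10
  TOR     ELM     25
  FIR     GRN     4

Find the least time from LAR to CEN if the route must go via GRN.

Best LAR to GRN: LAR → GRN costing 7
Best GRN to CEN: GRN → TOR → CEN costing 11
Total via GRN: 7 + 11 = 18 min.

18 min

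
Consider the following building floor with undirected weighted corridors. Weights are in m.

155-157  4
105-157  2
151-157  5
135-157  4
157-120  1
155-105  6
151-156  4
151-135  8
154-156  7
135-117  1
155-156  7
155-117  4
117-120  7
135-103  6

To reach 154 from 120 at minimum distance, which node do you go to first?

Candidate routes:
120–157–135–117–155–156–154: 1+4+1+4+7+7 = 24
120–157–151–156–154: 1+5+4+7 = 17
120–157–105–155–156–154: 1+2+6+7+7 = 23
120–157–155–156–154: 1+4+7+7 = 19
Cheapest is 120–157–151–156–154 at 17 m.
So from 120 the first move is to 157.

157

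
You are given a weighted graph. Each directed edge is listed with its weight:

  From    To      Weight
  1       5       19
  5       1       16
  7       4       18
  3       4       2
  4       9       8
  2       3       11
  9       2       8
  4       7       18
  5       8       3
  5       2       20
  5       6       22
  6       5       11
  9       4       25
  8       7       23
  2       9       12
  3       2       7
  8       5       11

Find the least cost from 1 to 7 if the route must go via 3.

70

Best 1 to 3: 1–5–2–3 costing 50
Best 3 to 7: 3–4–7 costing 20
Total via 3: 50 + 20 = 70.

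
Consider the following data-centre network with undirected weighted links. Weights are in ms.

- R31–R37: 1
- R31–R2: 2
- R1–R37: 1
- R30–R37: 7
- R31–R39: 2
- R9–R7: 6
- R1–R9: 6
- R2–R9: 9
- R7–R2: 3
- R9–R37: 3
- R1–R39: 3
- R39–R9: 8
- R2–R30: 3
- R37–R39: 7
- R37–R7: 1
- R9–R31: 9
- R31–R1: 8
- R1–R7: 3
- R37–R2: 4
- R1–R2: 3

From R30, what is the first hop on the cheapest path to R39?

R2

Candidate routes:
R30–R2–R1–R39: 3+3+3 = 9
R30–R2–R31–R39: 3+2+2 = 7
Cheapest is R30–R2–R31–R39 at 7 ms.
So from R30 the first move is to R2.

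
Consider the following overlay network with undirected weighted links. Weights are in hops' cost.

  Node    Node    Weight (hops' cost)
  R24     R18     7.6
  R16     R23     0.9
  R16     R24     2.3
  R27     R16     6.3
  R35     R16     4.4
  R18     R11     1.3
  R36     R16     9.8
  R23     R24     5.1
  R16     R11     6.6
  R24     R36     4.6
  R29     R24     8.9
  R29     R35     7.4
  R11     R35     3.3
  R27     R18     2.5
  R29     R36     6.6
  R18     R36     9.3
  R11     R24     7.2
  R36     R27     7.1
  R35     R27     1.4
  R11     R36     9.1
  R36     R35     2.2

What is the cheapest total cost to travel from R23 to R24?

3.2 hops' cost

Shortest distances from R23:
R23: 0
R16: 0.9  (via R23)
R24: 3.2  (via R16)
Shortest route: R23–R16–R24 = 3.2 hops' cost.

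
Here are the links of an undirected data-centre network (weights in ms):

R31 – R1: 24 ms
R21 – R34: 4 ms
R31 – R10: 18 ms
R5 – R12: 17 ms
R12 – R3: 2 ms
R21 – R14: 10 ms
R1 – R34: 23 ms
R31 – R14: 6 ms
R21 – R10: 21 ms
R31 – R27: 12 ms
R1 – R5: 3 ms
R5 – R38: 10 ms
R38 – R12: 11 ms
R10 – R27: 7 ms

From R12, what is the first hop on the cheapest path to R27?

R5

Candidate routes:
R12 → R5 → R1 → R31 → R10 → R27: 17+3+24+18+7 = 69
R12 → R5 → R1 → R31 → R27: 17+3+24+12 = 56
R12 → R38 → R5 → R1 → R31 → R10 → R27: 11+10+3+24+18+7 = 73
R12 → R38 → R5 → R1 → R31 → R27: 11+10+3+24+12 = 60
Cheapest is R12 → R5 → R1 → R31 → R27 at 56 ms.
So from R12 the first move is to R5.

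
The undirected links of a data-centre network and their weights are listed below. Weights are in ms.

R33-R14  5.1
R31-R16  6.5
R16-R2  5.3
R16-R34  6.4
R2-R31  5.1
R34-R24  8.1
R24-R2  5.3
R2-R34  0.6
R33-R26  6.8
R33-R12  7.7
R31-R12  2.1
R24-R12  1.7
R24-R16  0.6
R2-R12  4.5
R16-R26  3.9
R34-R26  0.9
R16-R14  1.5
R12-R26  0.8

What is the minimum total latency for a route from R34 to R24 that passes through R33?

14.9 ms

Best R34 to R33: R34–R26–R33 costing 7.7
Best R33 to R24: R33–R14–R16–R24 costing 7.2
Total via R33: 7.7 + 7.2 = 14.9 ms.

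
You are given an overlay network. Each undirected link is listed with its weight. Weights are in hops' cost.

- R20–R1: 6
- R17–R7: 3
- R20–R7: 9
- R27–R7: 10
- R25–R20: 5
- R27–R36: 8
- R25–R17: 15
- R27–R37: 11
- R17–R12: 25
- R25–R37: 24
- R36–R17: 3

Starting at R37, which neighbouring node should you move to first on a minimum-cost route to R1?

Candidate routes:
R37 - R25 - R20 - R1: 24+5+6 = 35
R37 - R27 - R7 - R20 - R1: 11+10+9+6 = 36
R37 - R27 - R36 - R17 - R7 - R20 - R1: 11+8+3+3+9+6 = 40
Cheapest is R37 - R25 - R20 - R1 at 35 hops' cost.
So from R37 the first move is to R25.

R25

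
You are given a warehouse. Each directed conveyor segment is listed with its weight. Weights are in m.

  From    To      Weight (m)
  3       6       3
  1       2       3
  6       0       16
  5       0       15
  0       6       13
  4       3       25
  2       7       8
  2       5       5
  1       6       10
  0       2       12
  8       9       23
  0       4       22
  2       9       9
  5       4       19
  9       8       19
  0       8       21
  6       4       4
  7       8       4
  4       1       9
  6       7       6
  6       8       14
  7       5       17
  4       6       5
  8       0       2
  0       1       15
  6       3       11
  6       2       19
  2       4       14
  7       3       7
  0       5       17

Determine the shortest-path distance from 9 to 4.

Candidate routes:
9–8–0–4: 19+2+22 = 43
9–8–0–2–4: 19+2+12+14 = 47
9–8–0–6–4: 19+2+13+4 = 38
The minimum is 38 m via 9–8–0–6–4.

38 m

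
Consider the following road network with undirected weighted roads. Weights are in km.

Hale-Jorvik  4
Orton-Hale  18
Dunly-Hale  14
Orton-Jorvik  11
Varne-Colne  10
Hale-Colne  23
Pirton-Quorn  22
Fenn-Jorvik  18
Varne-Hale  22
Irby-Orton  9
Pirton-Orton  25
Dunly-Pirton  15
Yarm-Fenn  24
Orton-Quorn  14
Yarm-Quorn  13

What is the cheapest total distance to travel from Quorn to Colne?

52 km

Shortest distances from Quorn:
Quorn: 0
Yarm: 13  (via Quorn)
Orton: 14  (via Quorn)
Pirton: 22  (via Quorn)
Irby: 23  (via Orton)
Jorvik: 25  (via Orton)
Hale: 29  (via Jorvik)
Dunly: 37  (via Pirton)
Fenn: 37  (via Yarm)
Varne: 51  (via Hale)
Colne: 52  (via Hale)
Shortest route: Quorn → Orton → Jorvik → Hale → Colne = 52 km.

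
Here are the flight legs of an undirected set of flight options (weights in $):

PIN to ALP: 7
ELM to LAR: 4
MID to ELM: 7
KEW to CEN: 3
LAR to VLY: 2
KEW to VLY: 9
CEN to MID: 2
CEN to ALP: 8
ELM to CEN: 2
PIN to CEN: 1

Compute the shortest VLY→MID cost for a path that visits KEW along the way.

$14

Best VLY to KEW: VLY → KEW costing 9
Best KEW to MID: KEW → CEN → MID costing 5
Total via KEW: 9 + 5 = $14.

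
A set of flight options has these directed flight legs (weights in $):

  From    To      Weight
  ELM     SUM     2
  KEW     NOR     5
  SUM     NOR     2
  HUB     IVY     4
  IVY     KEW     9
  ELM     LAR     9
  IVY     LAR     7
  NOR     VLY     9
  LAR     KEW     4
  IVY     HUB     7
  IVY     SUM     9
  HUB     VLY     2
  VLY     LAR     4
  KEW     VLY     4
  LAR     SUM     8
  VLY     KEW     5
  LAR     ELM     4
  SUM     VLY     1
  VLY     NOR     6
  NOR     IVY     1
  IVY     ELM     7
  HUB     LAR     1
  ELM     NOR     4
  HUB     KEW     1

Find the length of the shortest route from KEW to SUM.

$14

Candidate routes:
KEW - NOR - IVY - ELM - SUM: 5+1+7+2 = 15
KEW - VLY - LAR - ELM - SUM: 4+4+4+2 = 14
KEW - VLY - LAR - SUM: 4+4+8 = 16
KEW - NOR - IVY - SUM: 5+1+9 = 15
Cheapest is KEW - VLY - LAR - ELM - SUM at $14.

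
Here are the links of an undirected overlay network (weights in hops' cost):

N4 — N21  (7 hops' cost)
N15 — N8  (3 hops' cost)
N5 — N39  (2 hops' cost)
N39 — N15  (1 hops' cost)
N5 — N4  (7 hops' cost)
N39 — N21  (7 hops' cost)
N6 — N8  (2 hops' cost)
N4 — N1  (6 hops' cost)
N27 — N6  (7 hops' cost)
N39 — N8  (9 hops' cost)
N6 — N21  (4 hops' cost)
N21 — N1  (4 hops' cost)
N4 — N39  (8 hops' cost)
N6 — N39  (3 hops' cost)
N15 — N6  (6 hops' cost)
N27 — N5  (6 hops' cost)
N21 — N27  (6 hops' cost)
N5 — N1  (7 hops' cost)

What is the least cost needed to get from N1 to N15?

10 hops' cost

Compare a few routes:
N1 - N21 - N39 - N15: 4+7+1 = 12
N1 - N21 - N6 - N39 - N15: 4+4+3+1 = 12
N1 - N5 - N39 - N15: 7+2+1 = 10
Cheapest is N1 - N5 - N39 - N15 at 10 hops' cost.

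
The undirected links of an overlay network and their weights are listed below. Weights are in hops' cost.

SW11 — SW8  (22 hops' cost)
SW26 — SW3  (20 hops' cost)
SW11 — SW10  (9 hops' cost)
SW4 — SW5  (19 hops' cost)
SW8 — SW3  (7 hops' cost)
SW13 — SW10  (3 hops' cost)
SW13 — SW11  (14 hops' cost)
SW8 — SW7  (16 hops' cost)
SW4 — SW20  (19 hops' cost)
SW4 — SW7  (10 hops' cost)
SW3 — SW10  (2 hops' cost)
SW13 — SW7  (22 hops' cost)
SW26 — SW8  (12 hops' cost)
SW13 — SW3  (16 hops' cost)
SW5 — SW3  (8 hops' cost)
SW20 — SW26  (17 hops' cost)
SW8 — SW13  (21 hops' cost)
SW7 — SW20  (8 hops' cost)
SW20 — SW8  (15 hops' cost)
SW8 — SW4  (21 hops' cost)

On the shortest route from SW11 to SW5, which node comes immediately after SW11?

SW10

Enumerating some paths:
SW11 - SW10 - SW3 - SW5: 9+2+8 = 19
SW11 - SW13 - SW10 - SW3 - SW5: 14+3+2+8 = 27
SW11 - SW10 - SW13 - SW3 - SW5: 9+3+16+8 = 36
The minimum is 19 hops' cost via SW11 - SW10 - SW3 - SW5.
So from SW11 the first move is to SW10.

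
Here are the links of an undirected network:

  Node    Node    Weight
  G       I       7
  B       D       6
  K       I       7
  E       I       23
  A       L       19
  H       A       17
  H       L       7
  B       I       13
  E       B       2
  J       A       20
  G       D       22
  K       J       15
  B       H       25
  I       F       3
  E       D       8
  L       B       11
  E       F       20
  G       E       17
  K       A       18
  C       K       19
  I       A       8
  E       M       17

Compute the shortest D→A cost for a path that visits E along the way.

Best D to E: D → E costing 8
Best E to A: E → B → I → A costing 23
Total via E: 8 + 23 = 31.

31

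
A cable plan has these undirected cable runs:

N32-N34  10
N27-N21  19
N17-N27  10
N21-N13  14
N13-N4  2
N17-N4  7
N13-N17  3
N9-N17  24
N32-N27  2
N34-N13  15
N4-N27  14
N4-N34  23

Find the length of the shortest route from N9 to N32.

Running Dijkstra from N9:
N9: 0
N17: 24  (via N9)
N13: 27  (via N17)
N4: 29  (via N13)
N27: 34  (via N17)
N32: 36  (via N27)
Shortest route: N9 → N17 → N27 → N32 = 36.

36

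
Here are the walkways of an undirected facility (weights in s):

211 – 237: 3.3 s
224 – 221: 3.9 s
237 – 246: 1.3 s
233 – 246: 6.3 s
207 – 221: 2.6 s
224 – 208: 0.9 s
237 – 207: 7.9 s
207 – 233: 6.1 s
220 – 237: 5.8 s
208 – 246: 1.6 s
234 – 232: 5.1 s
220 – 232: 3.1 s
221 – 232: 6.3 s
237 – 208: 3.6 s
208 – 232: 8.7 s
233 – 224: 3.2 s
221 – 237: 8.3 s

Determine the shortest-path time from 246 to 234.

15.3 s

Compare a few routes:
246 → 208 → 232 → 234: 1.6+8.7+5.1 = 15.4
246 → 237 → 220 → 232 → 234: 1.3+5.8+3.1+5.1 = 15.3
The minimum is 15.3 s via 246 → 237 → 220 → 232 → 234.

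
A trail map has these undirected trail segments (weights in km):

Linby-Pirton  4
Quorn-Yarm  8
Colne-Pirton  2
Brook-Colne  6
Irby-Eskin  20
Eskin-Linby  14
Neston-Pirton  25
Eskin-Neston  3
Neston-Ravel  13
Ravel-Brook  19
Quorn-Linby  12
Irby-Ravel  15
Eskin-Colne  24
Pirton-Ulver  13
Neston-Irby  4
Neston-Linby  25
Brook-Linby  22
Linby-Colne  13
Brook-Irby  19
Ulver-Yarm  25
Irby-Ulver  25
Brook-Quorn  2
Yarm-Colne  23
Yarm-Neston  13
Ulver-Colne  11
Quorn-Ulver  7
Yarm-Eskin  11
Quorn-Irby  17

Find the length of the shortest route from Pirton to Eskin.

Enumerating some paths:
Pirton → Colne → Brook → Quorn → Yarm → Eskin: 2+6+2+8+11 = 29
Pirton → Colne → Eskin: 2+24 = 26
Pirton → Neston → Eskin: 25+3 = 28
Pirton → Linby → Eskin: 4+14 = 18
Cheapest is Pirton → Linby → Eskin at 18 km.

18 km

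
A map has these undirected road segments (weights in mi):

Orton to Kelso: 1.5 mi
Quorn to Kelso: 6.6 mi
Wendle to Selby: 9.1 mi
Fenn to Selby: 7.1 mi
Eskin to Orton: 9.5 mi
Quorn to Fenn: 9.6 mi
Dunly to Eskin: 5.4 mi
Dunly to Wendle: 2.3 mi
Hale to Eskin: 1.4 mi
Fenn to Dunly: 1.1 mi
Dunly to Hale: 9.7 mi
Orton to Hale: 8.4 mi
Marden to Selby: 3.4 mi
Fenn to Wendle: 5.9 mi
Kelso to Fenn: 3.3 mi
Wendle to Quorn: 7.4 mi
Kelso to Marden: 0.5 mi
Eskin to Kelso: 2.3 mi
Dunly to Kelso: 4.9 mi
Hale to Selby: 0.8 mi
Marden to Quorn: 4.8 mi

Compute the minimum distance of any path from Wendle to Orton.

Enumerating some paths:
Wendle–Dunly–Fenn–Kelso–Orton: 2.3+1.1+3.3+1.5 = 8.2
Wendle–Dunly–Kelso–Orton: 2.3+4.9+1.5 = 8.7
Wendle–Fenn–Kelso–Orton: 5.9+3.3+1.5 = 10.7
Wendle–Dunly–Eskin–Kelso–Orton: 2.3+5.4+2.3+1.5 = 11.5
Cheapest is Wendle–Dunly–Fenn–Kelso–Orton at 8.2 mi.

8.2 mi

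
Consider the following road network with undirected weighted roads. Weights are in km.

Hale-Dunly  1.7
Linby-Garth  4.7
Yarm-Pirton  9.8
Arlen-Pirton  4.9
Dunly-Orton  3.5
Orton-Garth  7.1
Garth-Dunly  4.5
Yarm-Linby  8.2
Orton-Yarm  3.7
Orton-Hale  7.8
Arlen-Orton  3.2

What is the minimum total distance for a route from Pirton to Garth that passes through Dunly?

16.1 km

Best Pirton to Dunly: Pirton–Arlen–Orton–Dunly costing 11.6
Best Dunly to Garth: Dunly–Garth costing 4.5
Total via Dunly: 11.6 + 4.5 = 16.1 km.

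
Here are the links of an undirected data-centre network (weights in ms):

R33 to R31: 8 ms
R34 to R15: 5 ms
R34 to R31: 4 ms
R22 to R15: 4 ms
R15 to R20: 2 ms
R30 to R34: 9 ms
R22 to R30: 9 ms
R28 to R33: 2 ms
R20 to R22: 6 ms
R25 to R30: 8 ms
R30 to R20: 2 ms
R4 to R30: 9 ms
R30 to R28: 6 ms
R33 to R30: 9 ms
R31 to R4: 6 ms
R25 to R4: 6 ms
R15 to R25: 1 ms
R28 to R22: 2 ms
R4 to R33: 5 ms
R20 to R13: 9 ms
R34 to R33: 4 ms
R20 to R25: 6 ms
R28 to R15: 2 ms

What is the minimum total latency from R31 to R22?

12 ms

Compare a few routes:
R31–R34–R15–R22: 4+5+4 = 13
R31–R33–R28–R22: 8+2+2 = 12
Cheapest is R31–R33–R28–R22 at 12 ms.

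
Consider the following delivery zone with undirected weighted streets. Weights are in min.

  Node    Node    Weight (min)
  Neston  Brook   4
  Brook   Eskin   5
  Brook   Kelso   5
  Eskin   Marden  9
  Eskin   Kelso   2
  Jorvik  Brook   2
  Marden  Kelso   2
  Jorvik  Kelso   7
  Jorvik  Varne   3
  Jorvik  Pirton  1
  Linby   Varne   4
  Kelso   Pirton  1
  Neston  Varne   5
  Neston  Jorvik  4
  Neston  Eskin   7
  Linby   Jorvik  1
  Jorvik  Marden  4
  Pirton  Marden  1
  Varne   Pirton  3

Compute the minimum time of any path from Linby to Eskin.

5 min

Compare a few routes:
Linby → Jorvik → Brook → Eskin: 1+2+5 = 8
Linby → Jorvik → Pirton → Kelso → Eskin: 1+1+1+2 = 5
Linby → Jorvik → Pirton → Marden → Kelso → Eskin: 1+1+1+2+2 = 7
The minimum is 5 min via Linby → Jorvik → Pirton → Kelso → Eskin.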